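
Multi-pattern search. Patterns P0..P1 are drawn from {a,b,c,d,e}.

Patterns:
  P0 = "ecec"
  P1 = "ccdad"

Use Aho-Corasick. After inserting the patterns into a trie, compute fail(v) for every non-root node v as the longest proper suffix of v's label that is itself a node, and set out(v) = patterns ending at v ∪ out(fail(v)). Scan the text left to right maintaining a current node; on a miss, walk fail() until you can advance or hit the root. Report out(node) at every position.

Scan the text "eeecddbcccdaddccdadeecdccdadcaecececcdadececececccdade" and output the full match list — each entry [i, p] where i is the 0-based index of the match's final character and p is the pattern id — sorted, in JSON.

Build:
Trie (insert patterns):
  n0 'ε': c→5 e→1
  n1 'e': c→2
  n2 'ec': e→3
  n3 'ece': c→4
  n4 'ecec': ·  [P0 ends]
  n5 'c': c→6
  n6 'cc': d→7
  n7 'ccd': a→8
  n8 'ccda': d→9
  n9 'ccdad': ·  [P1 ends]

Failure links (BFS by depth):
  fail(1) 'e': from fail(0)=0 chase 'e': 0 ⇒ 0;  out=∅∪out(0)=∅
  fail(5) 'c': from fail(0)=0 chase 'c': 0 ⇒ 0;  out=∅∪out(0)=∅
  fail(2) 'ec': from fail(1)=0 chase 'c': 0 ⇒ 5;  out=∅∪out(5)=∅
  fail(6) 'cc': from fail(5)=0 chase 'c': 0 ⇒ 5;  out=∅∪out(5)=∅
  fail(3) 'ece': from fail(2)=5 chase 'e': 5→0 ⇒ 1;  out=∅∪out(1)=∅
  fail(7) 'ccd': from fail(6)=5 chase 'd': 5→0 ⇒ 0;  out=∅∪out(0)=∅
  fail(4) 'ecec': from fail(3)=1 chase 'c': 1 ⇒ 2;  out={0}∪out(2)={0}
  fail(8) 'ccda': from fail(7)=0 chase 'a': 0 ⇒ 0;  out=∅∪out(0)=∅
  fail(9) 'ccdad': from fail(8)=0 chase 'd': 0 ⇒ 0;  out={1}∪out(0)={1}

Text stream:
i=0 'e': node 0→1
i=1 'e': node 1→1 (fail-walked)
i=2 'e': node 1→1 (fail-walked)
i=3 'c': node 1→2
i=4 'd': node 2→0 (fail-walked)
i=5 'd': node 0→0
i=6 'b': node 0→0
i=7 'c': node 0→5
i=8 'c': node 5→6
i=9 'c': node 6→6 (fail-walked)
i=10 'd': node 6→7
i=11 'a': node 7→8
i=12 'd': node 8→9  emit P1@[8:12]
i=13 'd': node 9→0 (fail-walked)
i=14 'c': node 0→5
i=15 'c': node 5→6
i=16 'd': node 6→7
i=17 'a': node 7→8
i=18 'd': node 8→9  emit P1@[14:18]
i=19 'e': node 9→1 (fail-walked)
i=20 'e': node 1→1 (fail-walked)
i=21 'c': node 1→2
i=22 'd': node 2→0 (fail-walked)
i=23 'c': node 0→5
i=24 'c': node 5→6
i=25 'd': node 6→7
i=26 'a': node 7→8
i=27 'd': node 8→9  emit P1@[23:27]
i=28 'c': node 9→5 (fail-walked)
i=29 'a': node 5→0 (fail-walked)
i=30 'e': node 0→1
i=31 'c': node 1→2
i=32 'e': node 2→3
i=33 'c': node 3→4  emit P0@[30:33]
i=34 'e': node 4→3 (fail-walked)
i=35 'c': node 3→4  emit P0@[32:35]
i=36 'c': node 4→6 (fail-walked)
i=37 'd': node 6→7
i=38 'a': node 7→8
i=39 'd': node 8→9  emit P1@[35:39]
i=40 'e': node 9→1 (fail-walked)
i=41 'c': node 1→2
i=42 'e': node 2→3
i=43 'c': node 3→4  emit P0@[40:43]
i=44 'e': node 4→3 (fail-walked)
i=45 'c': node 3→4  emit P0@[42:45]
i=46 'e': node 4→3 (fail-walked)
i=47 'c': node 3→4  emit P0@[44:47]
i=48 'c': node 4→6 (fail-walked)
i=49 'c': node 6→6 (fail-walked)
i=50 'd': node 6→7
i=51 'a': node 7→8
i=52 'd': node 8→9  emit P1@[48:52]
i=53 'e': node 9→1 (fail-walked)

All matches (sorted): [[12,1],[18,1],[27,1],[33,0],[35,0],[39,1],[43,0],[45,0],[47,0],[52,1]]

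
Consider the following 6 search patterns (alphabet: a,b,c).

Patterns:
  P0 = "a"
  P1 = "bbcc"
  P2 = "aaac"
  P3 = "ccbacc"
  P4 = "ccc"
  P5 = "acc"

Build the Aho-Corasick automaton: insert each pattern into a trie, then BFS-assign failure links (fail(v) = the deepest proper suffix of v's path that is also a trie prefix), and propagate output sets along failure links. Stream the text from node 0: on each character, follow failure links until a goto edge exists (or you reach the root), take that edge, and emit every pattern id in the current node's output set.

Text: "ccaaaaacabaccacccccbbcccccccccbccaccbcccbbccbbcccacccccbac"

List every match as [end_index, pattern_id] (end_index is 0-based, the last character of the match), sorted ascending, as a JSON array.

Construct AC machine:
Trie (insert patterns):
  0='ε' goto a→1 b→2 c→9
  1='a' goto a→6 c→16  ←P0
  2='b' goto b→3
  3='bb' goto c→4
  4='bbc' goto c→5
  5='bbcc' goto ·  ←P1
  6='aa' goto a→7
  7='aaa' goto c→8
  8='aaac' goto ·  ←P2
  9='c' goto c→10
  10='cc' goto b→11 c→15
  11='ccb' goto a→12
  12='ccba' goto c→13
  13='ccbac' goto c→14
  14='ccbacc' goto ·  ←P3
  15='ccc' goto ·  ←P4
  16='ac' goto c→17
  17='acc' goto ·  ←P5

Failure links (BFS by depth):
  fail(1) 'a': from fail(0)=0 chase 'a': 0 ⇒ 0;  out={0}∪out(0)={0}
  fail(2) 'b': from fail(0)=0 chase 'b': 0 ⇒ 0;  out=∅∪out(0)=∅
  fail(9) 'c': from fail(0)=0 chase 'c': 0 ⇒ 0;  out=∅∪out(0)=∅
  fail(3) 'bb': from fail(2)=0 chase 'b': 0 ⇒ 2;  out=∅∪out(2)=∅
  fail(6) 'aa': from fail(1)=0 chase 'a': 0 ⇒ 1;  out=∅∪out(1)={0}
  fail(10) 'cc': from fail(9)=0 chase 'c': 0 ⇒ 9;  out=∅∪out(9)=∅
  fail(16) 'ac': from fail(1)=0 chase 'c': 0 ⇒ 9;  out=∅∪out(9)=∅
  fail(4) 'bbc': from fail(3)=2 chase 'c': 2→0 ⇒ 9;  out=∅∪out(9)=∅
  fail(7) 'aaa': from fail(6)=1 chase 'a': 1 ⇒ 6;  out=∅∪out(6)={0}
  fail(11) 'ccb': from fail(10)=9 chase 'b': 9→0 ⇒ 2;  out=∅∪out(2)=∅
  fail(15) 'ccc': from fail(10)=9 chase 'c': 9 ⇒ 10;  out={4}∪out(10)={4}
  fail(17) 'acc': from fail(16)=9 chase 'c': 9 ⇒ 10;  out={5}∪out(10)={5}
  fail(5) 'bbcc': from fail(4)=9 chase 'c': 9 ⇒ 10;  out={1}∪out(10)={1}
  fail(8) 'aaac': from fail(7)=6 chase 'c': 6→1 ⇒ 16;  out={2}∪out(16)={2}
  fail(12) 'ccba': from fail(11)=2 chase 'a': 2→0 ⇒ 1;  out=∅∪out(1)={0}
  fail(13) 'ccbac': from fail(12)=1 chase 'c': 1 ⇒ 16;  out=∅∪out(16)=∅
  fail(14) 'ccbacc': from fail(13)=16 chase 'c': 16 ⇒ 17;  out={3}∪out(17)={3,5}

Text stream:
pos 0 'c': at 9
pos 1 'c': at 10
pos 2 'a': at 1 ·f  → match P0@[2:2]
pos 3 'a': at 6  → match P0@[3:3]
pos 4 'a': at 7  → match P0@[4:4]
pos 5 'a': at 7 ·f  → match P0@[5:5]
pos 6 'a': at 7 ·f  → match P0@[6:6]
pos 7 'c': at 8  → match P2@[4:7]
pos 8 'a': at 1 ·f  → match P0@[8:8]
pos 9 'b': at 2 ·f
pos 10 'a': at 1 ·f  → match P0@[10:10]
pos 11 'c': at 16
pos 12 'c': at 17  → match P5@[10:12]
pos 13 'a': at 1 ·f  → match P0@[13:13]
pos 14 'c': at 16
pos 15 'c': at 17  → match P5@[13:15]
pos 16 'c': at 15 ·f  → match P4@[14:16]
pos 17 'c': at 15 ·f  → match P4@[15:17]
pos 18 'c': at 15 ·f  → match P4@[16:18]
pos 19 'b': at 11 ·f
pos 20 'b': at 3 ·f
pos 21 'c': at 4
pos 22 'c': at 5  → match P1@[19:22]
pos 23 'c': at 15 ·f  → match P4@[21:23]
pos 24 'c': at 15 ·f  → match P4@[22:24]
pos 25 'c': at 15 ·f  → match P4@[23:25]
pos 26 'c': at 15 ·f  → match P4@[24:26]
pos 27 'c': at 15 ·f  → match P4@[25:27]
pos 28 'c': at 15 ·f  → match P4@[26:28]
pos 29 'c': at 15 ·f  → match P4@[27:29]
pos 30 'b': at 11 ·f
pos 31 'c': at 9 ·f
pos 32 'c': at 10
pos 33 'a': at 1 ·f  → match P0@[33:33]
pos 34 'c': at 16
pos 35 'c': at 17  → match P5@[33:35]
pos 36 'b': at 11 ·f
pos 37 'c': at 9 ·f
pos 38 'c': at 10
pos 39 'c': at 15  → match P4@[37:39]
pos 40 'b': at 11 ·f
pos 41 'b': at 3 ·f
pos 42 'c': at 4
pos 43 'c': at 5  → match P1@[40:43]
pos 44 'b': at 11 ·f
pos 45 'b': at 3 ·f
pos 46 'c': at 4
pos 47 'c': at 5  → match P1@[44:47]
pos 48 'c': at 15 ·f  → match P4@[46:48]
pos 49 'a': at 1 ·f  → match P0@[49:49]
pos 50 'c': at 16
pos 51 'c': at 17  → match P5@[49:51]
pos 52 'c': at 15 ·f  → match P4@[50:52]
pos 53 'c': at 15 ·f  → match P4@[51:53]
pos 54 'c': at 15 ·f  → match P4@[52:54]
pos 55 'b': at 11 ·f
pos 56 'a': at 12  → match P0@[56:56]
pos 57 'c': at 13

Result: [[2,0],[3,0],[4,0],[5,0],[6,0],[7,2],[8,0],[10,0],[12,5],[13,0],[15,5],[16,4],[17,4],[18,4],[22,1],[23,4],[24,4],[25,4],[26,4],[27,4],[28,4],[29,4],[33,0],[35,5],[39,4],[43,1],[47,1],[48,4],[49,0],[51,5],[52,4],[53,4],[54,4],[56,0]]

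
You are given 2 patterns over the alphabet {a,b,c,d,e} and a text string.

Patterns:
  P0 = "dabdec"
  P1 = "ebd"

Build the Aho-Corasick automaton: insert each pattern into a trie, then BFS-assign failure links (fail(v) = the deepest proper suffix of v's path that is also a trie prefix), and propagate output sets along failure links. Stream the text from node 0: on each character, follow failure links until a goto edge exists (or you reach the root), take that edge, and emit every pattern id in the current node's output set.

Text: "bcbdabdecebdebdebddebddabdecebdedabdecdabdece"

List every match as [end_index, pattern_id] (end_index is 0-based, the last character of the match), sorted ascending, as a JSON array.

Build:
Trie (insert patterns):
  0='ε' goto d→1 e→7
  1='d' goto a→2
  2='da' goto b→3
  3='dab' goto d→4
  4='dabd' goto e→5
  5='dabde' goto c→6
  6='dabdec' goto ·  [P0 ends]
  7='e' goto b→8
  8='eb' goto d→9
  9='ebd' goto ·  [P1 ends]

BFS fail/out derivation:
  n1('d'): parent n0 fail=0; on 'd' 0 → fail=0;  out ∅∪∅=∅
  n7('e'): parent n0 fail=0; on 'e' 0 → fail=0;  out ∅∪∅=∅
  n2('da'): parent n1 fail=0; on 'a' 0 → fail=0;  out ∅∪∅=∅
  n8('eb'): parent n7 fail=0; on 'b' 0 → fail=0;  out ∅∪∅=∅
  n3('dab'): parent n2 fail=0; on 'b' 0 → fail=0;  out ∅∪∅=∅
  n9('ebd'): parent n8 fail=0; on 'd' 0 → fail=1;  out {1}∪∅={1}
  n4('dabd'): parent n3 fail=0; on 'd' 0 → fail=1;  out ∅∪∅=∅
  n5('dabde'): parent n4 fail=1; on 'e' 1→0 → fail=7;  out ∅∪∅=∅
  n6('dabdec'): parent n5 fail=7; on 'c' 7→0 → fail=0;  out {0}∪∅={0}

Run:
i=0 'b': node 0→0
i=1 'c': node 0→0
i=2 'b': node 0→0
i=3 'd': node 0→1
i=4 'a': node 1→2
i=5 'b': node 2→3
i=6 'd': node 3→4
i=7 'e': node 4→5
i=8 'c': node 5→6  emit P0@[3:8]
i=9 'e': node 6→7 (fail-walked)
i=10 'b': node 7→8
i=11 'd': node 8→9  emit P1@[9:11]
i=12 'e': node 9→7 (fail-walked)
i=13 'b': node 7→8
i=14 'd': node 8→9  emit P1@[12:14]
i=15 'e': node 9→7 (fail-walked)
i=16 'b': node 7→8
i=17 'd': node 8→9  emit P1@[15:17]
i=18 'd': node 9→1 (fail-walked)
i=19 'e': node 1→7 (fail-walked)
i=20 'b': node 7→8
i=21 'd': node 8→9  emit P1@[19:21]
i=22 'd': node 9→1 (fail-walked)
i=23 'a': node 1→2
i=24 'b': node 2→3
i=25 'd': node 3→4
i=26 'e': node 4→5
i=27 'c': node 5→6  emit P0@[22:27]
i=28 'e': node 6→7 (fail-walked)
i=29 'b': node 7→8
i=30 'd': node 8→9  emit P1@[28:30]
i=31 'e': node 9→7 (fail-walked)
i=32 'd': node 7→1 (fail-walked)
i=33 'a': node 1→2
i=34 'b': node 2→3
i=35 'd': node 3→4
i=36 'e': node 4→5
i=37 'c': node 5→6  emit P0@[32:37]
i=38 'd': node 6→1 (fail-walked)
i=39 'a': node 1→2
i=40 'b': node 2→3
i=41 'd': node 3→4
i=42 'e': node 4→5
i=43 'c': node 5→6  emit P0@[38:43]
i=44 'e': node 6→7 (fail-walked)

Result: [[8,0],[11,1],[14,1],[17,1],[21,1],[27,0],[30,1],[37,0],[43,0]]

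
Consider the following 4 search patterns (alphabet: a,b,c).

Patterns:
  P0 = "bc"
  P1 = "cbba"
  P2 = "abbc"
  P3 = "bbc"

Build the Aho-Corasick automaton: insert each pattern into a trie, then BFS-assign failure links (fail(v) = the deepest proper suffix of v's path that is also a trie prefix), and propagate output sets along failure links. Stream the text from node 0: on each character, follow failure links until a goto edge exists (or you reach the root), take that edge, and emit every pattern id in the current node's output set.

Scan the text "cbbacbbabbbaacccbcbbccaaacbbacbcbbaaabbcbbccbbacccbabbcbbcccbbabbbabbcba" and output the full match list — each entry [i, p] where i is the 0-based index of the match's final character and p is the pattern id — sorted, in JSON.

Build automaton:
Trie nodes:
  0='ε' goto a→7 b→1 c→3
  1='b' goto b→11 c→2
  2='bc' goto ·  [P0 ends]
  3='c' goto b→4
  4='cb' goto b→5
  5='cbb' goto a→6
  6='cbba' goto ·  [P1 ends]
  7='a' goto b→8
  8='ab' goto b→9
  9='abb' goto c→10
  10='abbc' goto ·  [P2 ends]
  11='bb' goto c→12
  12='bbc' goto ·  [P3 ends]

Failure links (BFS by depth):
  n1('b'): parent n0 fail=0; on 'b' 0 → fail=0;  out ∅∪∅=∅
  n3('c'): parent n0 fail=0; on 'c' 0 → fail=0;  out ∅∪∅=∅
  n7('a'): parent n0 fail=0; on 'a' 0 → fail=0;  out ∅∪∅=∅
  n2('bc'): parent n1 fail=0; on 'c' 0 → fail=3;  out {0}∪∅={0}
  n4('cb'): parent n3 fail=0; on 'b' 0 → fail=1;  out ∅∪∅=∅
  n8('ab'): parent n7 fail=0; on 'b' 0 → fail=1;  out ∅∪∅=∅
  n11('bb'): parent n1 fail=0; on 'b' 0 → fail=1;  out ∅∪∅=∅
  n5('cbb'): parent n4 fail=1; on 'b' 1 → fail=11;  out ∅∪∅=∅
  n9('abb'): parent n8 fail=1; on 'b' 1 → fail=11;  out ∅∪∅=∅
  n12('bbc'): parent n11 fail=1; on 'c' 1 → fail=2;  out {3}∪{0}={0,3}
  n6('cbba'): parent n5 fail=11; on 'a' 11→1→0 → fail=7;  out {1}∪∅={1}
  n10('abbc'): parent n9 fail=11; on 'c' 11 → fail=12;  out {2}∪{0,3}={0,2,3}

Text stream:
i=0 'c': node 0→3
i=1 'b': node 3→4
i=2 'b': node 4→5
i=3 'a': node 5→6  → match P1@[0:3]
i=4 'c': node 6→3 (fail-walked)
i=5 'b': node 3→4
i=6 'b': node 4→5
i=7 'a': node 5→6  → match P1@[4:7]
i=8 'b': node 6→8 (fail-walked)
i=9 'b': node 8→9
i=10 'b': node 9→11 (fail-walked)
i=11 'a': node 11→7 (fail-walked)
i=12 'a': node 7→7 (fail-walked)
i=13 'c': node 7→3 (fail-walked)
i=14 'c': node 3→3 (fail-walked)
i=15 'c': node 3→3 (fail-walked)
i=16 'b': node 3→4
i=17 'c': node 4→2 (fail-walked)  → match P0@[16:17]
i=18 'b': node 2→4 (fail-walked)
i=19 'b': node 4→5
i=20 'c': node 5→12 (fail-walked)  → match P0@[19:20],P3@[18:20]
i=21 'c': node 12→3 (fail-walked)
i=22 'a': node 3→7 (fail-walked)
i=23 'a': node 7→7 (fail-walked)
i=24 'a': node 7→7 (fail-walked)
i=25 'c': node 7→3 (fail-walked)
i=26 'b': node 3→4
i=27 'b': node 4→5
i=28 'a': node 5→6  → match P1@[25:28]
i=29 'c': node 6→3 (fail-walked)
i=30 'b': node 3→4
i=31 'c': node 4→2 (fail-walked)  → match P0@[30:31]
i=32 'b': node 2→4 (fail-walked)
i=33 'b': node 4→5
i=34 'a': node 5→6  → match P1@[31:34]
i=35 'a': node 6→7 (fail-walked)
i=36 'a': node 7→7 (fail-walked)
i=37 'b': node 7→8
i=38 'b': node 8→9
i=39 'c': node 9→10  → match P0@[38:39],P2@[36:39],P3@[37:39]
i=40 'b': node 10→4 (fail-walked)
i=41 'b': node 4→5
i=42 'c': node 5→12 (fail-walked)  → match P0@[41:42],P3@[40:42]
i=43 'c': node 12→3 (fail-walked)
i=44 'b': node 3→4
i=45 'b': node 4→5
i=46 'a': node 5→6  → match P1@[43:46]
i=47 'c': node 6→3 (fail-walked)
i=48 'c': node 3→3 (fail-walked)
i=49 'c': node 3→3 (fail-walked)
i=50 'b': node 3→4
i=51 'a': node 4→7 (fail-walked)
i=52 'b': node 7→8
i=53 'b': node 8→9
i=54 'c': node 9→10  → match P0@[53:54],P2@[51:54],P3@[52:54]
i=55 'b': node 10→4 (fail-walked)
i=56 'b': node 4→5
i=57 'c': node 5→12 (fail-walked)  → match P0@[56:57],P3@[55:57]
i=58 'c': node 12→3 (fail-walked)
i=59 'c': node 3→3 (fail-walked)
i=60 'b': node 3→4
i=61 'b': node 4→5
i=62 'a': node 5→6  → match P1@[59:62]
i=63 'b': node 6→8 (fail-walked)
i=64 'b': node 8→9
i=65 'b': node 9→11 (fail-walked)
i=66 'a': node 11→7 (fail-walked)
i=67 'b': node 7→8
i=68 'b': node 8→9
i=69 'c': node 9→10  → match P0@[68:69],P2@[66:69],P3@[67:69]
i=70 'b': node 10→4 (fail-walked)
i=71 'a': node 4→7 (fail-walked)

All matches (sorted): [[3,1],[7,1],[17,0],[20,0],[20,3],[28,1],[31,0],[34,1],[39,0],[39,2],[39,3],[42,0],[42,3],[46,1],[54,0],[54,2],[54,3],[57,0],[57,3],[62,1],[69,0],[69,2],[69,3]]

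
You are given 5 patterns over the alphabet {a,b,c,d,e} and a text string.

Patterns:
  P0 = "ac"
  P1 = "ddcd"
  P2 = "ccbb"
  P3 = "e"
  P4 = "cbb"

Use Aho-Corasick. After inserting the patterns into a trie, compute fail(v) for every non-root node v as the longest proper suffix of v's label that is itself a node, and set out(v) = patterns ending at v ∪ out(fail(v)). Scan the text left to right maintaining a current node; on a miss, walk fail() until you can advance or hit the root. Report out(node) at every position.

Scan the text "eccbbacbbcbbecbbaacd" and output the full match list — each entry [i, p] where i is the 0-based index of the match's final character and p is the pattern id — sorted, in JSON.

Build automaton:
Trie nodes:
  n0 'ε': a→1 c→7 d→3 e→11
  n1 'a': c→2
  n2 'ac': ·  [P0 ends]
  n3 'd': d→4
  n4 'dd': c→5
  n5 'ddc': d→6
  n6 'ddcd': ·  [P1 ends]
  n7 'c': b→12 c→8
  n8 'cc': b→9
  n9 'ccb': b→10
  n10 'ccbb': ·  [P2 ends]
  n11 'e': ·  [P3 ends]
  n12 'cb': b→13
  n13 'cbb': ·  [P4 ends]

BFS fail/out derivation:
  fail(1) 'a': from fail(0)=0 chase 'a': 0 ⇒ 0;  out=∅∪out(0)=∅
  fail(3) 'd': from fail(0)=0 chase 'd': 0 ⇒ 0;  out=∅∪out(0)=∅
  fail(7) 'c': from fail(0)=0 chase 'c': 0 ⇒ 0;  out=∅∪out(0)=∅
  fail(11) 'e': from fail(0)=0 chase 'e': 0 ⇒ 0;  out={3}∪out(0)={3}
  fail(2) 'ac': from fail(1)=0 chase 'c': 0 ⇒ 7;  out={0}∪out(7)={0}
  fail(4) 'dd': from fail(3)=0 chase 'd': 0 ⇒ 3;  out=∅∪out(3)=∅
  fail(8) 'cc': from fail(7)=0 chase 'c': 0 ⇒ 7;  out=∅∪out(7)=∅
  fail(12) 'cb': from fail(7)=0 chase 'b': 0 ⇒ 0;  out=∅∪out(0)=∅
  fail(5) 'ddc': from fail(4)=3 chase 'c': 3→0 ⇒ 7;  out=∅∪out(7)=∅
  fail(9) 'ccb': from fail(8)=7 chase 'b': 7 ⇒ 12;  out=∅∪out(12)=∅
  fail(13) 'cbb': from fail(12)=0 chase 'b': 0 ⇒ 0;  out={4}∪out(0)={4}
  fail(6) 'ddcd': from fail(5)=7 chase 'd': 7→0 ⇒ 3;  out={1}∪out(3)={1}
  fail(10) 'ccbb': from fail(9)=12 chase 'b': 12 ⇒ 13;  out={2}∪out(13)={2,4}

Text stream:
pos 0 'e': at 11  → match P3@[0:0]
pos 1 'c': at 7 (via fail)
pos 2 'c': at 8
pos 3 'b': at 9
pos 4 'b': at 10  → match P2@[1:4],P4@[2:4]
pos 5 'a': at 1 (via fail)
pos 6 'c': at 2  → match P0@[5:6]
pos 7 'b': at 12 (via fail)
pos 8 'b': at 13  → match P4@[6:8]
pos 9 'c': at 7 (via fail)
pos 10 'b': at 12
pos 11 'b': at 13  → match P4@[9:11]
pos 12 'e': at 11 (via fail)  → match P3@[12:12]
pos 13 'c': at 7 (via fail)
pos 14 'b': at 12
pos 15 'b': at 13  → match P4@[13:15]
pos 16 'a': at 1 (via fail)
pos 17 'a': at 1 (via fail)
pos 18 'c': at 2  → match P0@[17:18]
pos 19 'd': at 3 (via fail)

All matches (sorted): [[0,3],[4,2],[4,4],[6,0],[8,4],[11,4],[12,3],[15,4],[18,0]]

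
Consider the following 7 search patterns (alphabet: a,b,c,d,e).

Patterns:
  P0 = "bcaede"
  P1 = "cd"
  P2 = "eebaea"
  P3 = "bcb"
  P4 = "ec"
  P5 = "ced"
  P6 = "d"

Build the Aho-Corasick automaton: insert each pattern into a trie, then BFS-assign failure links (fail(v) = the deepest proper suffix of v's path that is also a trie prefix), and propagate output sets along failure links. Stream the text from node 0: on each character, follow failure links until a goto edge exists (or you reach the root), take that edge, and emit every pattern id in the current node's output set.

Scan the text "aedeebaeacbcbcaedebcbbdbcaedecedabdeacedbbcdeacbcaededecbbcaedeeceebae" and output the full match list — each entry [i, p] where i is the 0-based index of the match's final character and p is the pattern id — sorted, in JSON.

Construct AC machine:
Trie (insert patterns):
  0='ε' goto b→1 c→7 d→19 e→9
  1='b' goto c→2
  2='bc' goto a→3 b→15
  3='bca' goto e→4
  4='bcae' goto d→5
  5='bcaed' goto e→6
  6='bcaede' goto ·  [P0 ends]
  7='c' goto d→8 e→17
  8='cd' goto ·  [P1 ends]
  9='e' goto c→16 e→10
  10='ee' goto b→11
  11='eeb' goto a→12
  12='eeba' goto e→13
  13='eebae' goto a→14
  14='eebaea' goto ·  [P2 ends]
  15='bcb' goto ·  [P3 ends]
  16='ec' goto ·  [P4 ends]
  17='ce' goto d→18
  18='ced' goto ·  [P5 ends]
  19='d' goto ·  [P6 ends]

BFS fail/out derivation:
  n1('b'): parent n0 fail=0; on 'b' 0 → fail=0;  out ∅∪∅=∅
  n7('c'): parent n0 fail=0; on 'c' 0 → fail=0;  out ∅∪∅=∅
  n9('e'): parent n0 fail=0; on 'e' 0 → fail=0;  out ∅∪∅=∅
  n19('d'): parent n0 fail=0; on 'd' 0 → fail=0;  out {6}∪∅={6}
  n2('bc'): parent n1 fail=0; on 'c' 0 → fail=7;  out ∅∪∅=∅
  n8('cd'): parent n7 fail=0; on 'd' 0 → fail=19;  out {1}∪{6}={1,6}
  n10('ee'): parent n9 fail=0; on 'e' 0 → fail=9;  out ∅∪∅=∅
  n16('ec'): parent n9 fail=0; on 'c' 0 → fail=7;  out {4}∪∅={4}
  n17('ce'): parent n7 fail=0; on 'e' 0 → fail=9;  out ∅∪∅=∅
  n3('bca'): parent n2 fail=7; on 'a' 7→0 → fail=0;  out ∅∪∅=∅
  n11('eeb'): parent n10 fail=9; on 'b' 9→0 → fail=1;  out ∅∪∅=∅
  n15('bcb'): parent n2 fail=7; on 'b' 7→0 → fail=1;  out {3}∪∅={3}
  n18('ced'): parent n17 fail=9; on 'd' 9→0 → fail=19;  out {5}∪{6}={5,6}
  n4('bcae'): parent n3 fail=0; on 'e' 0 → fail=9;  out ∅∪∅=∅
  n12('eeba'): parent n11 fail=1; on 'a' 1→0 → fail=0;  out ∅∪∅=∅
  n5('bcaed'): parent n4 fail=9; on 'd' 9→0 → fail=19;  out ∅∪{6}={6}
  n13('eebae'): parent n12 fail=0; on 'e' 0 → fail=9;  out ∅∪∅=∅
  n6('bcaede'): parent n5 fail=19; on 'e' 19→0 → fail=9;  out {0}∪∅={0}
  n14('eebaea'): parent n13 fail=9; on 'a' 9→0 → fail=0;  out {2}∪∅={2}

Text stream:
i=0 'a': node 0→0
i=1 'e': node 0→9
i=2 'd': node 9→19 (via fail)  ** P6@[2:2]
i=3 'e': node 19→9 (via fail)
i=4 'e': node 9→10
i=5 'b': node 10→11
i=6 'a': node 11→12
i=7 'e': node 12→13
i=8 'a': node 13→14  ** P2@[3:8]
i=9 'c': node 14→7 (via fail)
i=10 'b': node 7→1 (via fail)
i=11 'c': node 1→2
i=12 'b': node 2→15  ** P3@[10:12]
i=13 'c': node 15→2 (via fail)
i=14 'a': node 2→3
i=15 'e': node 3→4
i=16 'd': node 4→5  ** P6@[16:16]
i=17 'e': node 5→6  ** P0@[12:17]
i=18 'b': node 6→1 (via fail)
i=19 'c': node 1→2
i=20 'b': node 2→15  ** P3@[18:20]
i=21 'b': node 15→1 (via fail)
i=22 'd': node 1→19 (via fail)  ** P6@[22:22]
i=23 'b': node 19→1 (via fail)
i=24 'c': node 1→2
i=25 'a': node 2→3
i=26 'e': node 3→4
i=27 'd': node 4→5  ** P6@[27:27]
i=28 'e': node 5→6  ** P0@[23:28]
i=29 'c': node 6→16 (via fail)  ** P4@[28:29]
i=30 'e': node 16→17 (via fail)
i=31 'd': node 17→18  ** P5@[29:31],P6@[31:31]
i=32 'a': node 18→0 (via fail)
i=33 'b': node 0→1
i=34 'd': node 1→19 (via fail)  ** P6@[34:34]
i=35 'e': node 19→9 (via fail)
i=36 'a': node 9→0 (via fail)
i=37 'c': node 0→7
i=38 'e': node 7→17
i=39 'd': node 17→18  ** P5@[37:39],P6@[39:39]
i=40 'b': node 18→1 (via fail)
i=41 'b': node 1→1 (via fail)
i=42 'c': node 1→2
i=43 'd': node 2→8 (via fail)  ** P1@[42:43],P6@[43:43]
i=44 'e': node 8→9 (via fail)
i=45 'a': node 9→0 (via fail)
i=46 'c': node 0→7
i=47 'b': node 7→1 (via fail)
i=48 'c': node 1→2
i=49 'a': node 2→3
i=50 'e': node 3→4
i=51 'd': node 4→5  ** P6@[51:51]
i=52 'e': node 5→6  ** P0@[47:52]
i=53 'd': node 6→19 (via fail)  ** P6@[53:53]
i=54 'e': node 19→9 (via fail)
i=55 'c': node 9→16  ** P4@[54:55]
i=56 'b': node 16→1 (via fail)
i=57 'b': node 1→1 (via fail)
i=58 'c': node 1→2
i=59 'a': node 2→3
i=60 'e': node 3→4
i=61 'd': node 4→5  ** P6@[61:61]
i=62 'e': node 5→6  ** P0@[57:62]
i=63 'e': node 6→10 (via fail)
i=64 'c': node 10→16 (via fail)  ** P4@[63:64]
i=65 'e': node 16→17 (via fail)
i=66 'e': node 17→10 (via fail)
i=67 'b': node 10→11
i=68 'a': node 11→12
i=69 'e': node 12→13

Result: [[2,6],[8,2],[12,3],[16,6],[17,0],[20,3],[22,6],[27,6],[28,0],[29,4],[31,5],[31,6],[34,6],[39,5],[39,6],[43,1],[43,6],[51,6],[52,0],[53,6],[55,4],[61,6],[62,0],[64,4]]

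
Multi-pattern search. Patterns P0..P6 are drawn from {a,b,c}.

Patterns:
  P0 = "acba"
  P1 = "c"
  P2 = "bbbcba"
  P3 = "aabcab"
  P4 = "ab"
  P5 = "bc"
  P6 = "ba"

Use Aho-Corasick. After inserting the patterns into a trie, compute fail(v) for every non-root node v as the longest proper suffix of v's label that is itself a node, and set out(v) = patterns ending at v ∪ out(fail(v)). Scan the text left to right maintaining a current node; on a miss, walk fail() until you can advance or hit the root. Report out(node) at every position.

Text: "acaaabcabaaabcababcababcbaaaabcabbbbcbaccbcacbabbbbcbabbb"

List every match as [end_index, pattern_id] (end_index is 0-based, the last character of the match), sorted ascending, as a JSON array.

Build:
Trie nodes:
  0='ε' goto a→1 b→6 c→5
  1='a' goto a→12 b→17 c→2
  2='ac' goto b→3
  3='acb' goto a→4
  4='acba' goto ·  ←P0
  5='c' goto ·  ←P1
  6='b' goto a→19 b→7 c→18
  7='bb' goto b→8
  8='bbb' goto c→9
  9='bbbc' goto b→10
  10='bbbcb' goto a→11
  11='bbbcba' goto ·  ←P2
  12='aa' goto b→13
  13='aab' goto c→14
  14='aabc' goto a→15
  15='aabca' goto b→16
  16='aabcab' goto ·  ←P3
  17='ab' goto ·  ←P4
  18='bc' goto ·  ←P5
  19='ba' goto ·  ←P6

BFS fail/out derivation:
  fail(1) 'a': from fail(0)=0 chase 'a': 0 ⇒ 0;  out=∅∪out(0)=∅
  fail(5) 'c': from fail(0)=0 chase 'c': 0 ⇒ 0;  out={1}∪out(0)={1}
  fail(6) 'b': from fail(0)=0 chase 'b': 0 ⇒ 0;  out=∅∪out(0)=∅
  fail(2) 'ac': from fail(1)=0 chase 'c': 0 ⇒ 5;  out=∅∪out(5)={1}
  fail(7) 'bb': from fail(6)=0 chase 'b': 0 ⇒ 6;  out=∅∪out(6)=∅
  fail(12) 'aa': from fail(1)=0 chase 'a': 0 ⇒ 1;  out=∅∪out(1)=∅
  fail(17) 'ab': from fail(1)=0 chase 'b': 0 ⇒ 6;  out={4}∪out(6)={4}
  fail(18) 'bc': from fail(6)=0 chase 'c': 0 ⇒ 5;  out={5}∪out(5)={1,5}
  fail(19) 'ba': from fail(6)=0 chase 'a': 0 ⇒ 1;  out={6}∪out(1)={6}
  fail(3) 'acb': from fail(2)=5 chase 'b': 5→0 ⇒ 6;  out=∅∪out(6)=∅
  fail(8) 'bbb': from fail(7)=6 chase 'b': 6 ⇒ 7;  out=∅∪out(7)=∅
  fail(13) 'aab': from fail(12)=1 chase 'b': 1 ⇒ 17;  out=∅∪out(17)={4}
  fail(4) 'acba': from fail(3)=6 chase 'a': 6 ⇒ 19;  out={0}∪out(19)={0,6}
  fail(9) 'bbbc': from fail(8)=7 chase 'c': 7→6 ⇒ 18;  out=∅∪out(18)={1,5}
  fail(14) 'aabc': from fail(13)=17 chase 'c': 17→6 ⇒ 18;  out=∅∪out(18)={1,5}
  fail(10) 'bbbcb': from fail(9)=18 chase 'b': 18→5→0 ⇒ 6;  out=∅∪out(6)=∅
  fail(15) 'aabca': from fail(14)=18 chase 'a': 18→5→0 ⇒ 1;  out=∅∪out(1)=∅
  fail(11) 'bbbcba': from fail(10)=6 chase 'a': 6 ⇒ 19;  out={2}∪out(19)={2,6}
  fail(16) 'aabcab': from fail(15)=1 chase 'b': 1 ⇒ 17;  out={3}∪out(17)={3,4}

Run:
i=0 'a': node 0→1
i=1 'c': node 1→2  → match P1@[1:1]
i=2 'a': node 2→1 (fail-walked)
i=3 'a': node 1→12
i=4 'a': node 12→12 (fail-walked)
i=5 'b': node 12→13  → match P4@[4:5]
i=6 'c': node 13→14  → match P1@[6:6],P5@[5:6]
i=7 'a': node 14→15
i=8 'b': node 15→16  → match P3@[3:8],P4@[7:8]
i=9 'a': node 16→19 (fail-walked)  → match P6@[8:9]
i=10 'a': node 19→12 (fail-walked)
i=11 'a': node 12→12 (fail-walked)
i=12 'b': node 12→13  → match P4@[11:12]
i=13 'c': node 13→14  → match P1@[13:13],P5@[12:13]
i=14 'a': node 14→15
i=15 'b': node 15→16  → match P3@[10:15],P4@[14:15]
i=16 'a': node 16→19 (fail-walked)  → match P6@[15:16]
i=17 'b': node 19→17 (fail-walked)  → match P4@[16:17]
i=18 'c': node 17→18 (fail-walked)  → match P1@[18:18],P5@[17:18]
i=19 'a': node 18→1 (fail-walked)
i=20 'b': node 1→17  → match P4@[19:20]
i=21 'a': node 17→19 (fail-walked)  → match P6@[20:21]
i=22 'b': node 19→17 (fail-walked)  → match P4@[21:22]
i=23 'c': node 17→18 (fail-walked)  → match P1@[23:23],P5@[22:23]
i=24 'b': node 18→6 (fail-walked)
i=25 'a': node 6→19  → match P6@[24:25]
i=26 'a': node 19→12 (fail-walked)
i=27 'a': node 12→12 (fail-walked)
i=28 'a': node 12→12 (fail-walked)
i=29 'b': node 12→13  → match P4@[28:29]
i=30 'c': node 13→14  → match P1@[30:30],P5@[29:30]
i=31 'a': node 14→15
i=32 'b': node 15→16  → match P3@[27:32],P4@[31:32]
i=33 'b': node 16→7 (fail-walked)
i=34 'b': node 7→8
i=35 'b': node 8→8 (fail-walked)
i=36 'c': node 8→9  → match P1@[36:36],P5@[35:36]
i=37 'b': node 9→10
i=38 'a': node 10→11  → match P2@[33:38],P6@[37:38]
i=39 'c': node 11→2 (fail-walked)  → match P1@[39:39]
i=40 'c': node 2→5 (fail-walked)  → match P1@[40:40]
i=41 'b': node 5→6 (fail-walked)
i=42 'c': node 6→18  → match P1@[42:42],P5@[41:42]
i=43 'a': node 18→1 (fail-walked)
i=44 'c': node 1→2  → match P1@[44:44]
i=45 'b': node 2→3
i=46 'a': node 3→4  → match P0@[43:46],P6@[45:46]
i=47 'b': node 4→17 (fail-walked)  → match P4@[46:47]
i=48 'b': node 17→7 (fail-walked)
i=49 'b': node 7→8
i=50 'b': node 8→8 (fail-walked)
i=51 'c': node 8→9  → match P1@[51:51],P5@[50:51]
i=52 'b': node 9→10
i=53 'a': node 10→11  → match P2@[48:53],P6@[52:53]
i=54 'b': node 11→17 (fail-walked)  → match P4@[53:54]
i=55 'b': node 17→7 (fail-walked)
i=56 'b': node 7→8

Result: [[1,1],[5,4],[6,1],[6,5],[8,3],[8,4],[9,6],[12,4],[13,1],[13,5],[15,3],[15,4],[16,6],[17,4],[18,1],[18,5],[20,4],[21,6],[22,4],[23,1],[23,5],[25,6],[29,4],[30,1],[30,5],[32,3],[32,4],[36,1],[36,5],[38,2],[38,6],[39,1],[40,1],[42,1],[42,5],[44,1],[46,0],[46,6],[47,4],[51,1],[51,5],[53,2],[53,6],[54,4]]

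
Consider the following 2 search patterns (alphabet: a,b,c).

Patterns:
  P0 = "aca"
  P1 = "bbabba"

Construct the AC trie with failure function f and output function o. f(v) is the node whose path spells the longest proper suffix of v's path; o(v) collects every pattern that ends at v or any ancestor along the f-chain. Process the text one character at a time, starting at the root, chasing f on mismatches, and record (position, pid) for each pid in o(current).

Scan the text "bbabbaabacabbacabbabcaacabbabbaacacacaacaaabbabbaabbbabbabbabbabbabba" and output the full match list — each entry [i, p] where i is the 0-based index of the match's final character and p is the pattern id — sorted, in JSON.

Build automaton:
Trie (insert patterns):
  0='ε' goto a→1 b→4
  1='a' goto c→2
  2='ac' goto a→3
  3='aca' goto ·  [P0 ends]
  4='b' goto b→5
  5='bb' goto a→6
  6='bba' goto b→7
  7='bbab' goto b→8
  8='bbabb' goto a→9
  9='bbabba' goto ·  [P1 ends]

Failure links (BFS by depth):
  n1('a'): parent n0 fail=0; on 'a' 0 → fail=0;  out ∅∪∅=∅
  n4('b'): parent n0 fail=0; on 'b' 0 → fail=0;  out ∅∪∅=∅
  n2('ac'): parent n1 fail=0; on 'c' 0 → fail=0;  out ∅∪∅=∅
  n5('bb'): parent n4 fail=0; on 'b' 0 → fail=4;  out ∅∪∅=∅
  n3('aca'): parent n2 fail=0; on 'a' 0 → fail=1;  out {0}∪∅={0}
  n6('bba'): parent n5 fail=4; on 'a' 4→0 → fail=1;  out ∅∪∅=∅
  n7('bbab'): parent n6 fail=1; on 'b' 1→0 → fail=4;  out ∅∪∅=∅
  n8('bbabb'): parent n7 fail=4; on 'b' 4 → fail=5;  out ∅∪∅=∅
  n9('bbabba'): parent n8 fail=5; on 'a' 5 → fail=6;  out {1}∪∅={1}

Run:
pos 0 'b': at 4
pos 1 'b': at 5
pos 2 'a': at 6
pos 3 'b': at 7
pos 4 'b': at 8
pos 5 'a': at 9  ** P1@[0:5]
pos 6 'a': at 1 ·f
pos 7 'b': at 4 ·f
pos 8 'a': at 1 ·f
pos 9 'c': at 2
pos 10 'a': at 3  ** P0@[8:10]
pos 11 'b': at 4 ·f
pos 12 'b': at 5
pos 13 'a': at 6
pos 14 'c': at 2 ·f
pos 15 'a': at 3  ** P0@[13:15]
pos 16 'b': at 4 ·f
pos 17 'b': at 5
pos 18 'a': at 6
pos 19 'b': at 7
pos 20 'c': at 0 ·f
pos 21 'a': at 1
pos 22 'a': at 1 ·f
pos 23 'c': at 2
pos 24 'a': at 3  ** P0@[22:24]
pos 25 'b': at 4 ·f
pos 26 'b': at 5
pos 27 'a': at 6
pos 28 'b': at 7
pos 29 'b': at 8
pos 30 'a': at 9  ** P1@[25:30]
pos 31 'a': at 1 ·f
pos 32 'c': at 2
pos 33 'a': at 3  ** P0@[31:33]
pos 34 'c': at 2 ·f
pos 35 'a': at 3  ** P0@[33:35]
pos 36 'c': at 2 ·f
pos 37 'a': at 3  ** P0@[35:37]
pos 38 'a': at 1 ·f
pos 39 'c': at 2
pos 40 'a': at 3  ** P0@[38:40]
pos 41 'a': at 1 ·f
pos 42 'a': at 1 ·f
pos 43 'b': at 4 ·f
pos 44 'b': at 5
pos 45 'a': at 6
pos 46 'b': at 7
pos 47 'b': at 8
pos 48 'a': at 9  ** P1@[43:48]
pos 49 'a': at 1 ·f
pos 50 'b': at 4 ·f
pos 51 'b': at 5
pos 52 'b': at 5 ·f
pos 53 'a': at 6
pos 54 'b': at 7
pos 55 'b': at 8
pos 56 'a': at 9  ** P1@[51:56]
pos 57 'b': at 7 ·f
pos 58 'b': at 8
pos 59 'a': at 9  ** P1@[54:59]
pos 60 'b': at 7 ·f
pos 61 'b': at 8
pos 62 'a': at 9  ** P1@[57:62]
pos 63 'b': at 7 ·f
pos 64 'b': at 8
pos 65 'a': at 9  ** P1@[60:65]
pos 66 'b': at 7 ·f
pos 67 'b': at 8
pos 68 'a': at 9  ** P1@[63:68]

Matches: [[5,1],[10,0],[15,0],[24,0],[30,1],[33,0],[35,0],[37,0],[40,0],[48,1],[56,1],[59,1],[62,1],[65,1],[68,1]]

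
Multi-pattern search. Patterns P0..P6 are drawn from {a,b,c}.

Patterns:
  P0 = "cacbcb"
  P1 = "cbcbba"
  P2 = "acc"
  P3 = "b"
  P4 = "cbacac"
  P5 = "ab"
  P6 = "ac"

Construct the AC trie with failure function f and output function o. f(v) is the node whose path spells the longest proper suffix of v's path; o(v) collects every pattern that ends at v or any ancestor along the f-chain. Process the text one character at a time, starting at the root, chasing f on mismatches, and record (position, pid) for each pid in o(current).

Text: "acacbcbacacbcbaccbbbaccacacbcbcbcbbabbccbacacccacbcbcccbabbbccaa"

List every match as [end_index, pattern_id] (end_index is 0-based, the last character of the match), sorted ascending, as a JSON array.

Build automaton:
Trie (insert patterns):
  n0 'ε': a→12 b→15 c→1
  n1 'c': a→2 b→7
  n2 'ca': c→3
  n3 'cac': b→4
  n4 'cacb': c→5
  n5 'cacbc': b→6
  n6 'cacbcb': ·  ←P0
  n7 'cb': a→16 c→8
  n8 'cbc': b→9
  n9 'cbcb': b→10
  n10 'cbcbb': a→11
  n11 'cbcbba': ·  ←P1
  n12 'a': b→20 c→13
  n13 'ac': c→14  ←P6
  n14 'acc': ·  ←P2
  n15 'b': ·  ←P3
  n16 'cba': c→17
  n17 'cbac': a→18
  n18 'cbaca': c→19
  n19 'cbacac': ·  ←P4
  n20 'ab': ·  ←P5

BFS fail/out derivation:
  n1('c'): parent n0 fail=0; on 'c' 0 → fail=0;  out ∅∪∅=∅
  n12('a'): parent n0 fail=0; on 'a' 0 → fail=0;  out ∅∪∅=∅
  n15('b'): parent n0 fail=0; on 'b' 0 → fail=0;  out {3}∪∅={3}
  n2('ca'): parent n1 fail=0; on 'a' 0 → fail=12;  out ∅∪∅=∅
  n7('cb'): parent n1 fail=0; on 'b' 0 → fail=15;  out ∅∪{3}={3}
  n13('ac'): parent n12 fail=0; on 'c' 0 → fail=1;  out {6}∪∅={6}
  n20('ab'): parent n12 fail=0; on 'b' 0 → fail=15;  out {5}∪{3}={3,5}
  n3('cac'): parent n2 fail=12; on 'c' 12 → fail=13;  out ∅∪{6}={6}
  n8('cbc'): parent n7 fail=15; on 'c' 15→0 → fail=1;  out ∅∪∅=∅
  n14('acc'): parent n13 fail=1; on 'c' 1→0 → fail=1;  out {2}∪∅={2}
  n16('cba'): parent n7 fail=15; on 'a' 15→0 → fail=12;  out ∅∪∅=∅
  n4('cacb'): parent n3 fail=13; on 'b' 13→1 → fail=7;  out ∅∪{3}={3}
  n9('cbcb'): parent n8 fail=1; on 'b' 1 → fail=7;  out ∅∪{3}={3}
  n17('cbac'): parent n16 fail=12; on 'c' 12 → fail=13;  out ∅∪{6}={6}
  n5('cacbc'): parent n4 fail=7; on 'c' 7 → fail=8;  out ∅∪∅=∅
  n10('cbcbb'): parent n9 fail=7; on 'b' 7→15→0 → fail=15;  out ∅∪{3}={3}
  n18('cbaca'): parent n17 fail=13; on 'a' 13→1 → fail=2;  out ∅∪∅=∅
  n6('cacbcb'): parent n5 fail=8; on 'b' 8 → fail=9;  out {0}∪{3}={0,3}
  n11('cbcbba'): parent n10 fail=15; on 'a' 15→0 → fail=12;  out {1}∪∅={1}
  n19('cbacac'): parent n18 fail=2; on 'c' 2 → fail=3;  out {4}∪{6}={4,6}

Text stream:
[0] read 'a'  n0⇒n12
[1] read 'c'  n12⇒n13  emit P6@[0:1]
[2] read 'a'  n13⇒n2 ·f
[3] read 'c'  n2⇒n3  emit P6@[2:3]
[4] read 'b'  n3⇒n4  emit P3@[4:4]
[5] read 'c'  n4⇒n5
[6] read 'b'  n5⇒n6  emit P0@[1:6],P3@[6:6]
[7] read 'a'  n6⇒n16 ·f
[8] read 'c'  n16⇒n17  emit P6@[7:8]
[9] read 'a'  n17⇒n18
[10] read 'c'  n18⇒n19  emit P4@[5:10],P6@[9:10]
[11] read 'b'  n19⇒n4 ·f  emit P3@[11:11]
[12] read 'c'  n4⇒n5
[13] read 'b'  n5⇒n6  emit P0@[8:13],P3@[13:13]
[14] read 'a'  n6⇒n16 ·f
[15] read 'c'  n16⇒n17  emit P6@[14:15]
[16] read 'c'  n17⇒n14 ·f  emit P2@[14:16]
[17] read 'b'  n14⇒n7 ·f  emit P3@[17:17]
[18] read 'b'  n7⇒n15 ·f  emit P3@[18:18]
[19] read 'b'  n15⇒n15 ·f  emit P3@[19:19]
[20] read 'a'  n15⇒n12 ·f
[21] read 'c'  n12⇒n13  emit P6@[20:21]
[22] read 'c'  n13⇒n14  emit P2@[20:22]
[23] read 'a'  n14⇒n2 ·f
[24] read 'c'  n2⇒n3  emit P6@[23:24]
[25] read 'a'  n3⇒n2 ·f
[26] read 'c'  n2⇒n3  emit P6@[25:26]
[27] read 'b'  n3⇒n4  emit P3@[27:27]
[28] read 'c'  n4⇒n5
[29] read 'b'  n5⇒n6  emit P0@[24:29],P3@[29:29]
[30] read 'c'  n6⇒n8 ·f
[31] read 'b'  n8⇒n9  emit P3@[31:31]
[32] read 'c'  n9⇒n8 ·f
[33] read 'b'  n8⇒n9  emit P3@[33:33]
[34] read 'b'  n9⇒n10  emit P3@[34:34]
[35] read 'a'  n10⇒n11  emit P1@[30:35]
[36] read 'b'  n11⇒n20 ·f  emit P3@[36:36],P5@[35:36]
[37] read 'b'  n20⇒n15 ·f  emit P3@[37:37]
[38] read 'c'  n15⇒n1 ·f
[39] read 'c'  n1⇒n1 ·f
[40] read 'b'  n1⇒n7  emit P3@[40:40]
[41] read 'a'  n7⇒n16
[42] read 'c'  n16⇒n17  emit P6@[41:42]
[43] read 'a'  n17⇒n18
[44] read 'c'  n18⇒n19  emit P4@[39:44],P6@[43:44]
[45] read 'c'  n19⇒n14 ·f  emit P2@[43:45]
[46] read 'c'  n14⇒n1 ·f
[47] read 'a'  n1⇒n2
[48] read 'c'  n2⇒n3  emit P6@[47:48]
[49] read 'b'  n3⇒n4  emit P3@[49:49]
[50] read 'c'  n4⇒n5
[51] read 'b'  n5⇒n6  emit P0@[46:51],P3@[51:51]
[52] read 'c'  n6⇒n8 ·f
[53] read 'c'  n8⇒n1 ·f
[54] read 'c'  n1⇒n1 ·f
[55] read 'b'  n1⇒n7  emit P3@[55:55]
[56] read 'a'  n7⇒n16
[57] read 'b'  n16⇒n20 ·f  emit P3@[57:57],P5@[56:57]
[58] read 'b'  n20⇒n15 ·f  emit P3@[58:58]
[59] read 'b'  n15⇒n15 ·f  emit P3@[59:59]
[60] read 'c'  n15⇒n1 ·f
[61] read 'c'  n1⇒n1 ·f
[62] read 'a'  n1⇒n2
[63] read 'a'  n2⇒n12 ·f

All matches (sorted): [[1,6],[3,6],[4,3],[6,0],[6,3],[8,6],[10,4],[10,6],[11,3],[13,0],[13,3],[15,6],[16,2],[17,3],[18,3],[19,3],[21,6],[22,2],[24,6],[26,6],[27,3],[29,0],[29,3],[31,3],[33,3],[34,3],[35,1],[36,3],[36,5],[37,3],[40,3],[42,6],[44,4],[44,6],[45,2],[48,6],[49,3],[51,0],[51,3],[55,3],[57,3],[57,5],[58,3],[59,3]]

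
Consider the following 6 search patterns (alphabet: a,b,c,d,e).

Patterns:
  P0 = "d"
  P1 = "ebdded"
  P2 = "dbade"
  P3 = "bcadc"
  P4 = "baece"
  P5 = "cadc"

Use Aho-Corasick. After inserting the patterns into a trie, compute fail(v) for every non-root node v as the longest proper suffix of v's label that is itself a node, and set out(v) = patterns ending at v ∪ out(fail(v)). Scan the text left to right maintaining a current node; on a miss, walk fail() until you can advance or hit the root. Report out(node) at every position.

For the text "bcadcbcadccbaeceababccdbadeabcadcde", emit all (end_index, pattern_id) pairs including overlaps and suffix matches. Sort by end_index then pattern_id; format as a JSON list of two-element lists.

Build automaton:
Trie (insert patterns):
  n0 'ε': b→12 c→21 d→1 e→2
  n1 'd': b→8  ←P0
  n2 'e': b→3
  n3 'eb': d→4
  n4 'ebd': d→5
  n5 'ebdd': e→6
  n6 'ebdde': d→7
  n7 'ebdded': ·  ←P1
  n8 'db': a→9
  n9 'dba': d→10
  n10 'dbad': e→11
  n11 'dbade': ·  ←P2
  n12 'b': a→17 c→13
  n13 'bc': a→14
  n14 'bca': d→15
  n15 'bcad': c→16
  n16 'bcadc': ·  ←P3
  n17 'ba': e→18
  n18 'bae': c→19
  n19 'baec': e→20
  n20 'baece': ·  ←P4
  n21 'c': a→22
  n22 'ca': d→23
  n23 'cad': c→24
  n24 'cadc': ·  ←P5

BFS fail/out derivation:
  n1('d'): parent n0 fail=0; on 'd' 0 → fail=0;  out {0}∪∅={0}
  n2('e'): parent n0 fail=0; on 'e' 0 → fail=0;  out ∅∪∅=∅
  n12('b'): parent n0 fail=0; on 'b' 0 → fail=0;  out ∅∪∅=∅
  n21('c'): parent n0 fail=0; on 'c' 0 → fail=0;  out ∅∪∅=∅
  n3('eb'): parent n2 fail=0; on 'b' 0 → fail=12;  out ∅∪∅=∅
  n8('db'): parent n1 fail=0; on 'b' 0 → fail=12;  out ∅∪∅=∅
  n13('bc'): parent n12 fail=0; on 'c' 0 → fail=21;  out ∅∪∅=∅
  n17('ba'): parent n12 fail=0; on 'a' 0 → fail=0;  out ∅∪∅=∅
  n22('ca'): parent n21 fail=0; on 'a' 0 → fail=0;  out ∅∪∅=∅
  n4('ebd'): parent n3 fail=12; on 'd' 12→0 → fail=1;  out ∅∪{0}={0}
  n9('dba'): parent n8 fail=12; on 'a' 12 → fail=17;  out ∅∪∅=∅
  n14('bca'): parent n13 fail=21; on 'a' 21 → fail=22;  out ∅∪∅=∅
  n18('bae'): parent n17 fail=0; on 'e' 0 → fail=2;  out ∅∪∅=∅
  n23('cad'): parent n22 fail=0; on 'd' 0 → fail=1;  out ∅∪{0}={0}
  n5('ebdd'): parent n4 fail=1; on 'd' 1→0 → fail=1;  out ∅∪{0}={0}
  n10('dbad'): parent n9 fail=17; on 'd' 17→0 → fail=1;  out ∅∪{0}={0}
  n15('bcad'): parent n14 fail=22; on 'd' 22 → fail=23;  out ∅∪{0}={0}
  n19('baec'): parent n18 fail=2; on 'c' 2→0 → fail=21;  out ∅∪∅=∅
  n24('cadc'): parent n23 fail=1; on 'c' 1→0 → fail=21;  out {5}∪∅={5}
  n6('ebdde'): parent n5 fail=1; on 'e' 1→0 → fail=2;  out ∅∪∅=∅
  n11('dbade'): parent n10 fail=1; on 'e' 1→0 → fail=2;  out {2}∪∅={2}
  n16('bcadc'): parent n15 fail=23; on 'c' 23 → fail=24;  out {3}∪{5}={3,5}
  n20('baece'): parent n19 fail=21; on 'e' 21→0 → fail=2;  out {4}∪∅={4}
  n7('ebdded'): parent n6 fail=2; on 'd' 2→0 → fail=1;  out {1}∪{0}={0,1}

Run:
i=0 'b': node 0→12
i=1 'c': node 12→13
i=2 'a': node 13→14
i=3 'd': node 14→15  emit P0@[3:3]
i=4 'c': node 15→16  emit P3@[0:4],P5@[1:4]
i=5 'b': node 16→12 (fail-walked)
i=6 'c': node 12→13
i=7 'a': node 13→14
i=8 'd': node 14→15  emit P0@[8:8]
i=9 'c': node 15→16  emit P3@[5:9],P5@[6:9]
i=10 'c': node 16→21 (fail-walked)
i=11 'b': node 21→12 (fail-walked)
i=12 'a': node 12→17
i=13 'e': node 17→18
i=14 'c': node 18→19
i=15 'e': node 19→20  emit P4@[11:15]
i=16 'a': node 20→0 (fail-walked)
i=17 'b': node 0→12
i=18 'a': node 12→17
i=19 'b': node 17→12 (fail-walked)
i=20 'c': node 12→13
i=21 'c': node 13→21 (fail-walked)
i=22 'd': node 21→1 (fail-walked)  emit P0@[22:22]
i=23 'b': node 1→8
i=24 'a': node 8→9
i=25 'd': node 9→10  emit P0@[25:25]
i=26 'e': node 10→11  emit P2@[22:26]
i=27 'a': node 11→0 (fail-walked)
i=28 'b': node 0→12
i=29 'c': node 12→13
i=30 'a': node 13→14
i=31 'd': node 14→15  emit P0@[31:31]
i=32 'c': node 15→16  emit P3@[28:32],P5@[29:32]
i=33 'd': node 16→1 (fail-walked)  emit P0@[33:33]
i=34 'e': node 1→2 (fail-walked)

All matches (sorted): [[3,0],[4,3],[4,5],[8,0],[9,3],[9,5],[15,4],[22,0],[25,0],[26,2],[31,0],[32,3],[32,5],[33,0]]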